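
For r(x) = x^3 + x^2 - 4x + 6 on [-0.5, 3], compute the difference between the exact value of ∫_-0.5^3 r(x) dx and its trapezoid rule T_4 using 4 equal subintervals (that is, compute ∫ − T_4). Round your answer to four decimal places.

Exact integral: ∫_-0.5^3 r(x) dx ≈ 32.776042.
T_4 ≈ 34.897461.
Error ≈ 32.776042 − 34.897461 ≈ -2.1214.

-2.1214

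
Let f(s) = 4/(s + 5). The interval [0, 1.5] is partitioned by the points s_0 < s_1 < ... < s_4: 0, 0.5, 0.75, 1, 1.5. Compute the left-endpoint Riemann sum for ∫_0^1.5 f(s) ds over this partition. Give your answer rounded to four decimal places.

1.0891

Subinterval widths: 0.5, 0.25, 0.25, 0.5.
Left endpoints: 0, 0.5, 0.75, 1.
f(0) = 0.8, f(0.5) = 8/11, f(0.75) = 16/23, f(1) = 2/3.
Sum = Σ Δs_i · f(s_i).
Sum ≈ 1.0891.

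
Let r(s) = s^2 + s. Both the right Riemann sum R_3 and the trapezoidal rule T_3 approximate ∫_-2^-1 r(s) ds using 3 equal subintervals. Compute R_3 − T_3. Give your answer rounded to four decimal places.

R_3 ≈ 0.518519.
T_3 ≈ 0.851852.
R_3 − T_3 ≈ -0.3333.

-0.3333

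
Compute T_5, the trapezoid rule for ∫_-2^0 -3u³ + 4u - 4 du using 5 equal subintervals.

-3.52

Δu = (0 − (-2))/5 = 0.4.
f(-2) = 12, f(-1.6) = 1.888, f(-1.2) = -3.616, f(-0.8) = -5.664, f(-0.4) = -5.408, f(0) = -4.
T_5 = (Δu/2)·[f(u_0) + 2f(u_1) + ... + 2f(u_{4}) + f(u_5)].
Sum = -3.52.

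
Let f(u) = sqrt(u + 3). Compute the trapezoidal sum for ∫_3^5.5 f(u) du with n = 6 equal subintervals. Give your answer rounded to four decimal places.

6.7226

Δu = (5.5 − 3)/6 = 5/12.
f(3) ≈ 2.4495, f(41/12) ≈ 2.5331, f(23/6) ≈ 2.6141, f(4.25) ≈ 2.6926, f(14/3) ≈ 2.7689, f(61/12) ≈ 2.8431, f(5.5) ≈ 2.9155.
T_6 = (Δu/2)·[f(u_0) + 2f(u_1) + ... + 2f(u_{5}) + f(u_6)].
Sum ≈ 6.7226.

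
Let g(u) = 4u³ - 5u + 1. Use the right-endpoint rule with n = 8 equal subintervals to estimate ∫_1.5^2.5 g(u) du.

27.8125

Δu = (2.5 − 1.5)/8 = 0.125.
Right endpoints: 1.625, 1.75, 1.875, 2, 2.125, 2.25, 2.375, 2.5.
g(1.625) = 10.0390625, g(1.75) = 13.6875, g(1.875) = 17.9921875, g(2) = 23, g(2.125) = 28.7578125, g(2.25) = 35.3125, g(2.375) = 42.7109375, g(2.5) = 51.
Sum = Δu · [g(1.625) + g(1.75) + g(1.875) + ...].
Sum = 27.8125.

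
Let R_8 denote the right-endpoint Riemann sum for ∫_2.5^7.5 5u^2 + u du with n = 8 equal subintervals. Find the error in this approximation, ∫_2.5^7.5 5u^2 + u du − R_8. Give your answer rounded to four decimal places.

Exact integral: ∫_2.5^7.5 f(u) du ≈ 702.083333.
R_8 = 783.3984375.
Error ≈ 702.083333 − 783.3984375 ≈ -81.3151.

-81.3151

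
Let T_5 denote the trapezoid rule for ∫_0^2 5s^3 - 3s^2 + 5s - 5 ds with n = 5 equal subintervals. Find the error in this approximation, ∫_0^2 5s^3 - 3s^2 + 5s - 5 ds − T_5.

Exact integral: ∫_0^2 f(s) ds = 12.
T_5 = 12.64.
Error = 12 − 12.64 = -0.64.

-0.64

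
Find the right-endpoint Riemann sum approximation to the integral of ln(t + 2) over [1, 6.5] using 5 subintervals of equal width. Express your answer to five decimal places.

Δt = (6.5 − 1)/5 = 1.1.
Right endpoints: 2.1, 3.2, 4.3, 5.4, 6.5.
f(2.1) ≈ 1.41099, f(3.2) ≈ 1.64866, f(4.3) ≈ 1.84055, f(5.4) ≈ 2.00148, f(6.5) ≈ 2.14007.
Sum = Δt · [f(2.1) + f(3.2) + f(4.3) + f(5.4) + f(6.5)].
Sum ≈ 9.94592.

9.94592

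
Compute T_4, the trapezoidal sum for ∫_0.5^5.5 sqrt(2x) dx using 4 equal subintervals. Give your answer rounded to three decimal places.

Δx = (5.5 − 0.5)/4 = 1.25.
f(0.5) ≈ 1.000, f(1.75) ≈ 1.871, f(3) ≈ 2.449, f(4.25) ≈ 2.915, f(5.5) ≈ 3.317.
T_4 = (Δx/2)·[f(x_0) + 2f(x_1) + 2f(x_2) + 2f(x_3) + f(x_4)].
Sum ≈ 11.743.

11.743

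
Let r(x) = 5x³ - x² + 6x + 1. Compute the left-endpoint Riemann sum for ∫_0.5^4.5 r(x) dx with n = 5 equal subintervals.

378.14

Δx = (4.5 − 0.5)/5 = 0.8.
Left endpoints: 0.5, 1.3, 2.1, 2.9, 3.7.
r(0.5) = 4.375, r(1.3) = 18.095, r(2.1) = 55.495, r(2.9) = 131.935, r(3.7) = 262.775.
Sum = Δx · [r(0.5) + r(1.3) + r(2.1) + r(2.9) + r(3.7)].
Sum = 378.14.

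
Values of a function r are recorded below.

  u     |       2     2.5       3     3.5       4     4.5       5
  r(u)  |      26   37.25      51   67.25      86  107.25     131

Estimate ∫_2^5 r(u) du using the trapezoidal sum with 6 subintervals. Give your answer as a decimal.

Δu = 0.5.
T_6 = (0.5/2)·[26 + 2·37.25 + 2·51 + 2·67.25 + 2·86 + 2·107.25 + 131] = 213.625.

213.625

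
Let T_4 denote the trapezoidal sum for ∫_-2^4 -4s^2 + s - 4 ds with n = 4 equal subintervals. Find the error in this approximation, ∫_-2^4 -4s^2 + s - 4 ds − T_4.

Exact integral: ∫_-2^4 f(s) ds = -114.
T_4 = -123.
Error = -114 − (-123) = 9.

9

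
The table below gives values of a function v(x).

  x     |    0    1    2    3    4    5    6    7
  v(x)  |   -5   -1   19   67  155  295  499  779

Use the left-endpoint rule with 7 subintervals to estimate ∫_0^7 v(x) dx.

Δx = 1.
Sum = 1·[(-5) + (-1) + 19 + 67 + 155 + 295 + 499] = 1029.

1029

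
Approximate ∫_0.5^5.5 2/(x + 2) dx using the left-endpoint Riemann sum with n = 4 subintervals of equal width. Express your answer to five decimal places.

Δx = (5.5 − 0.5)/4 = 1.25.
Left endpoints: 0.5, 1.75, 3, 4.25.
f(0.5) = 0.8, f(1.75) = 8/15, f(3) = 0.4, f(4.25) = 0.32.
Sum = Δx · [f(0.5) + f(1.75) + f(3) + f(4.25)].
Sum ≈ 2.56667.

2.56667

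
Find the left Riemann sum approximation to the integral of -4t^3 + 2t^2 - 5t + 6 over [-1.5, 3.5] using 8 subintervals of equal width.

-53.046875

Δt = (3.5 − (-1.5))/8 = 0.625.
Left endpoints: -1.5, -0.875, -0.25, 0.375, 1, 1.625, 2.25, 2.875.
f(-1.5) = 31.5, f(-0.875) = 14.5859375, f(-0.25) = 7.4375, f(0.375) = 4.1953125, f(1) = -1, f(1.625) = -14.0078125, f(2.25) = -40.6875, f(2.875) = -86.8984375.
Sum = Δt · [f(-1.5) + f(-0.875) + f(-0.25) + ...].
Sum = -53.046875.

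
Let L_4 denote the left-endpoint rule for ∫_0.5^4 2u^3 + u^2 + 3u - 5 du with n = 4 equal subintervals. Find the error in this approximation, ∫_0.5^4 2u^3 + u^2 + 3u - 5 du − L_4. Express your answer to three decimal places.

Exact integral: ∫_0.5^4 f(u) du ≈ 155.38542.
L_4 ≈ 94.48633.
Error ≈ 155.38542 − 94.48633 ≈ 60.899.

60.899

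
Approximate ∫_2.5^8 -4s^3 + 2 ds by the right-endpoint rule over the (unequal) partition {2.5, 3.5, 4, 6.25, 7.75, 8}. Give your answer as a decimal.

Subinterval widths: 1, 0.5, 2.25, 1.5, 0.25.
Right endpoints: 3.5, 4, 6.25, 7.75, 8.
f(3.5) = -169.5, f(4) = -254, f(6.25) = -974.5625, f(7.75) = -1859.9375, f(8) = -2046.
Sum = Σ Δs_i · f(s_i).
Sum = -5790.671875.

-5790.671875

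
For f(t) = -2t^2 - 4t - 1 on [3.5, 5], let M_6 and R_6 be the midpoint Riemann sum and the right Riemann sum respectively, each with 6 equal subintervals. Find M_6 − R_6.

3.984375

M_6 = -81.734375.
R_6 = -85.71875.
M_6 − R_6 = 3.984375.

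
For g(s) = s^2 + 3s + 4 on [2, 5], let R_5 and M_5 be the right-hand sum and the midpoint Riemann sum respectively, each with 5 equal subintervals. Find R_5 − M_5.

R_5 = 91.68.
M_5 = 82.41.
R_5 − M_5 = 9.27.

9.27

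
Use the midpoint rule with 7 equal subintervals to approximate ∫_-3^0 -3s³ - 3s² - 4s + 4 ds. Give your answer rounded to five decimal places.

63.26786

Δs = (0 − (-3))/7 = 3/7.
Midpoints: -39/14, -33/14, -27/14, -1.5, -15/14, -9/14, -3/14.
f(-39/14) = 155627/2744, f(-33/14) = 98921/2744, f(-27/14) = 60575/2744, f(-1.5) = 13.375, f(-15/14) = 23411/2744, f(-9/14) = 16817/2744, f(-3/14) = 13031/2744.
Sum = Δs · [f(-39/14) + f(-33/14) + f(-27/14) + ...].
Sum ≈ 63.26786.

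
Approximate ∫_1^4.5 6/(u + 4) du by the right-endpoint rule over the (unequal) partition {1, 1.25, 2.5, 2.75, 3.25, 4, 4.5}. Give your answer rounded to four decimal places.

Subinterval widths: 0.25, 1.25, 0.25, 0.5, 0.75, 0.5.
Right endpoints: 1.25, 2.5, 2.75, 3.25, 4, 4.5.
f(1.25) = 8/7, f(2.5) = 12/13, f(2.75) = 8/9, f(3.25) = 24/29, f(4) = 0.75, f(4.5) = 12/17.
Sum = Σ Δu_i · f(u_i).
Sum ≈ 2.9910.

2.9910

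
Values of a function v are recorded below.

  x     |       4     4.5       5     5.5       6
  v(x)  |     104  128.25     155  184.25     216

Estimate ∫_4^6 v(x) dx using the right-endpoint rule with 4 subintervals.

341.75

Δx = 0.5.
Sum = 0.5·[128.25 + 155 + 184.25 + 216] = 341.75.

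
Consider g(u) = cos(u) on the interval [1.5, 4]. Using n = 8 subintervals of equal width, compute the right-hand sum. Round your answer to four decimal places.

-1.8532

Δu = (4 − 1.5)/8 = 0.3125.
Right endpoints: 1.8125, 2.125, 2.4375, 2.75, 3.0625, 3.375, 3.6875, 4.
g(1.8125) ≈ -0.2394, g(2.125) ≈ -0.5263, g(2.4375) ≈ -0.7622, g(2.75) ≈ -0.9243, g(3.0625) ≈ -0.9969, g(3.375) ≈ -0.9729, g(3.6875) ≈ -0.8547, g(4) ≈ -0.6536.
Sum = Δu · [g(1.8125) + g(2.125) + g(2.4375) + ...].
Sum ≈ -1.8532.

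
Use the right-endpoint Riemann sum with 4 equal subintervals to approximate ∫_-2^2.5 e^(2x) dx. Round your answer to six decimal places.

Δx = (2.5 − (-2))/4 = 1.125.
Right endpoints: -0.875, 0.25, 1.375, 2.5.
f(-0.875) ≈ 0.173774, f(0.25) ≈ 1.648721, f(1.375) ≈ 15.642632, f(2.5) ≈ 148.413159.
Sum = Δx · [f(-0.875) + f(0.25) + f(1.375) + f(2.5)].
Sum ≈ 186.613072.

186.613072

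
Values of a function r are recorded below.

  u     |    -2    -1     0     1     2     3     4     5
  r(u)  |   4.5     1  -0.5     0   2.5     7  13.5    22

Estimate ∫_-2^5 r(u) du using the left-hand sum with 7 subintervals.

28

Δu = 1.
Sum = 1·[4.5 + 1 + (-0.5) + 0 + 2.5 + 7 + 13.5] = 28.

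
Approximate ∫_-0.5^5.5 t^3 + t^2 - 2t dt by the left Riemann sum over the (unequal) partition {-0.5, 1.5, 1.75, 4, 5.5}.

Subinterval widths: 2, 0.25, 2.25, 1.5.
Left endpoints: -0.5, 1.5, 1.75, 4.
f(-0.5) = 1.125, f(1.5) = 2.625, f(1.75) = 4.921875, f(4) = 72.
Sum = Σ Δt_i · f(t_i).
Sum = 121.98046875.

121.98046875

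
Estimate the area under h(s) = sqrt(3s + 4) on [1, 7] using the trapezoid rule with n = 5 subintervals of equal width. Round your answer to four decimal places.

Δs = (7 − 1)/5 = 1.2.
h(1) ≈ 2.6458, h(2.2) ≈ 3.2558, h(3.4) ≈ 3.7683, h(4.6) ≈ 4.2190, h(5.8) ≈ 4.6260, h(7) ≈ 5.0000.
T_5 = (Δs/2)·[h(s_0) + 2h(s_1) + ... + 2h(s_{4}) + h(s_5)].
Sum ≈ 23.6303.

23.6303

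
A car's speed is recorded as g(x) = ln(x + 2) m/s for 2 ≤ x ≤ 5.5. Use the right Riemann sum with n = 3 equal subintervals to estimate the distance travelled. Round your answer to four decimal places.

Δx = (5.5 − 2)/3 = 7/6.
Right endpoints: 19/6, 13/3, 5.5.
g(19/6) ≈ 1.6422, g(13/3) ≈ 1.8458, g(5.5) ≈ 2.0149.
Sum = Δx · [g(19/6) + g(13/3) + g(5.5)].
Sum ≈ 6.4201.

6.4201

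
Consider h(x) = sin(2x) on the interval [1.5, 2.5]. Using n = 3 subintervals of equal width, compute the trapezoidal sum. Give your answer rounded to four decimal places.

-0.6131

Δx = (2.5 − 1.5)/3 = 1/3.
h(1.5) ≈ 0.1411, h(11/6) ≈ -0.5013, h(13/6) ≈ -0.9290, h(2.5) ≈ -0.9589.
T_3 = (Δx/2)·[h(x_0) + 2h(x_1) + 2h(x_2) + h(x_3)].
Sum ≈ -0.6131.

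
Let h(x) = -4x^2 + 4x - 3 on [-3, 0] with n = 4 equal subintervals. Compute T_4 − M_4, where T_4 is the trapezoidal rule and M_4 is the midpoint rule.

T_4 = -64.125.
M_4 = -62.4375.
T_4 − M_4 = -1.6875.

-1.6875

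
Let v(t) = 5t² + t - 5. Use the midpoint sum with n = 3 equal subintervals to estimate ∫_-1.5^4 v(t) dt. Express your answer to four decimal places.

83.9641

Δt = (4 − (-1.5))/3 = 11/6.
Midpoints: -7/12, 1.25, 37/12.
v(-7/12) = -559/144, v(1.25) = 4.0625, v(37/12) = 6569/144.
Sum = Δt · [v(-7/12) + v(1.25) + v(37/12)].
Sum ≈ 83.9641.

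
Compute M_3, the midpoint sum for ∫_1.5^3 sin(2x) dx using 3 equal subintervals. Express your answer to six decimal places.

-1.016927

Δx = (3 − 1.5)/3 = 0.5.
Midpoints: 1.75, 2.25, 2.75.
f(1.75) ≈ -0.350783, f(2.25) ≈ -0.977530, f(2.75) ≈ -0.705540.
Sum = Δx · [f(1.75) + f(2.25) + f(2.75)].
Sum ≈ -1.016927.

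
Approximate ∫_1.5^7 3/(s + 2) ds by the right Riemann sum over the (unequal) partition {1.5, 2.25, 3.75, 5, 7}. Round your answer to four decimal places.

2.5144

Subinterval widths: 0.75, 1.5, 1.25, 2.
Right endpoints: 2.25, 3.75, 5, 7.
f(2.25) = 12/17, f(3.75) = 12/23, f(5) = 3/7, f(7) = 1/3.
Sum = Σ Δs_i · f(s_i).
Sum ≈ 2.5144.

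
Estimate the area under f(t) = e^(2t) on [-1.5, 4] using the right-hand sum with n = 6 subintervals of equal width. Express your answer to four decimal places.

3252.5096

Δt = (4 − (-1.5))/6 = 11/12.
Right endpoints: -7/12, 1/3, 1.25, 13/6, 37/12, 4.
f(-7/12) ≈ 0.3114, f(1/3) ≈ 1.9477, f(1.25) ≈ 12.1825, f(13/6) ≈ 76.1979, f(37/12) ≈ 476.5948, f(4) ≈ 2980.9580.
Sum = Δt · [f(-7/12) + f(1/3) + f(1.25) + ...].
Sum ≈ 3252.5096.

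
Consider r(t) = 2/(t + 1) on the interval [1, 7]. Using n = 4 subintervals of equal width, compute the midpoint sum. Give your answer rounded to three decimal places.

Δt = (7 − 1)/4 = 1.5.
Midpoints: 1.75, 3.25, 4.75, 6.25.
r(1.75) = 8/11, r(3.25) = 8/17, r(4.75) = 8/23, r(6.25) = 8/29.
Sum = Δt · [r(1.75) + r(3.25) + r(4.75) + r(6.25)].
Sum ≈ 2.732.

2.732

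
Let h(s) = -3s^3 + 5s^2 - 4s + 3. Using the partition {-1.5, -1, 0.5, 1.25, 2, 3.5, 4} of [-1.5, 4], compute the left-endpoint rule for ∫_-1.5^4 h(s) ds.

Subinterval widths: 0.5, 1.5, 0.75, 0.75, 1.5, 0.5.
Left endpoints: -1.5, -1, 0.5, 1.25, 2, 3.5.
h(-1.5) = 30.375, h(-1) = 15, h(0.5) = 1.875, h(1.25) = -0.046875, h(2) = -9, h(3.5) = -78.375.
Sum = Σ Δs_i · h(s_i).
Sum = -13.62890625.

-13.62890625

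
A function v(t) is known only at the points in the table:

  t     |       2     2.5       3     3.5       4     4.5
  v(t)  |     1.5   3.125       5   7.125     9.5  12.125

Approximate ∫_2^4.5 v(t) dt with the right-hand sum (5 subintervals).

Δt = 0.5.
Sum = 0.5·[3.125 + 5 + 7.125 + 9.5 + 12.125] = 18.4375.

18.4375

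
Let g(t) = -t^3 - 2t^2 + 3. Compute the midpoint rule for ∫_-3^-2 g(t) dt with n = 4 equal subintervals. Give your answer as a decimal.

Δt = (-2 − (-3))/4 = 0.25.
Midpoints: -2.875, -2.625, -2.375, -2.125.
g(-2.875) = 5239/512, g(-2.625) = 3741/512, g(-2.375) = 2619/512, g(-2.125) = 1825/512.
Sum = Δt · [g(-2.875) + g(-2.625) + g(-2.375) + g(-2.125)].
Sum = 6.5546875.

6.5546875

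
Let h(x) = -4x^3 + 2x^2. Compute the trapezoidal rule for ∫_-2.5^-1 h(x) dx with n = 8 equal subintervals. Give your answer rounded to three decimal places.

Δx = (-1 − (-2.5))/8 = 0.1875.
h(-2.5) = 75, h(-2.3125) = 61605/1024, h(-2.125) = 47.4140625, h(-1.9375) = 37479/1024, h(-1.75) = 27.5625, h(-1.5625) = 20625/1024, h(-1.375) = 14.1796875, h(-1.1875) = 9747/1024, h(-1) = 6.
T_8 = (Δx/2)·[h(x_0) + 2h(x_1) + ... + 2h(x_{7}) + h(x_8)].
Sum ≈ 48.015.

48.015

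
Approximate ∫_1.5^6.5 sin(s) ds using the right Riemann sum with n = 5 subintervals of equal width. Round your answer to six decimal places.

Δs = (6.5 − 1.5)/5 = 1.
Right endpoints: 2.5, 3.5, 4.5, 5.5, 6.5.
f(2.5) ≈ 0.598472, f(3.5) ≈ -0.350783, f(4.5) ≈ -0.977530, f(5.5) ≈ -0.705540, f(6.5) ≈ 0.215120.
Sum = Δs · [f(2.5) + f(3.5) + f(4.5) + f(5.5) + f(6.5)].
Sum ≈ -1.220262.

-1.220262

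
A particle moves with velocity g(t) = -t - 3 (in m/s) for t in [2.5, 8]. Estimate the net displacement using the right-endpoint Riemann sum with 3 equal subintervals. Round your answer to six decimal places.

Δt = (8 − 2.5)/3 = 11/6.
Right endpoints: 13/3, 37/6, 8.
g(13/3) = -22/3, g(37/6) = -55/6, g(8) = -11.
Sum = Δt · [g(13/3) + g(37/6) + g(8)].
Sum ≈ -50.416667.

-50.416667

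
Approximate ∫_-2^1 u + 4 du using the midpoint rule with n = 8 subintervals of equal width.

10.5

Δu = (1 − (-2))/8 = 0.375.
Midpoints: -1.8125, -1.4375, -1.0625, -0.6875, -0.3125, 0.0625, 0.4375, 0.8125.
f(-1.8125) = 2.1875, f(-1.4375) = 2.5625, f(-1.0625) = 2.9375, f(-0.6875) = 3.3125, f(-0.3125) = 3.6875, f(0.0625) = 4.0625, f(0.4375) = 4.4375, f(0.8125) = 4.8125.
Sum = Δu · [f(-1.8125) + f(-1.4375) + f(-1.0625) + ...].
Sum = 10.5.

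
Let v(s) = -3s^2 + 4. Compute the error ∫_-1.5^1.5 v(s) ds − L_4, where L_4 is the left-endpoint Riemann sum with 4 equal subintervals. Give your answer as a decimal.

Exact integral: ∫_-1.5^1.5 v(s) ds = 5.25.
L_4 = 4.40625.
Error = 5.25 − 4.40625 = 0.84375.

0.84375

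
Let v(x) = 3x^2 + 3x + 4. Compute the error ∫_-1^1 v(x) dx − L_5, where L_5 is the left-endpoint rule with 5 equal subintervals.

1.04

Exact integral: ∫_-1^1 v(x) dx = 10.
L_5 = 8.96.
Error = 10 − 8.96 = 1.04.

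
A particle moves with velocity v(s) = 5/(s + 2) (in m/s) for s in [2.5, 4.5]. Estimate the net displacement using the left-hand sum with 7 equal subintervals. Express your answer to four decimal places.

Δs = (4.5 − 2.5)/7 = 2/7.
Left endpoints: 2.5, 39/14, 43/14, 47/14, 51/14, 55/14, 59/14.
v(2.5) = 10/9, v(39/14) = 70/67, v(43/14) = 70/71, v(47/14) = 14/15, v(51/14) = 70/79, v(55/14) = 70/83, v(59/14) = 70/87.
Sum = Δs · [v(2.5) + v(39/14) + v(43/14) + ...].
Sum ≈ 1.8883.

1.8883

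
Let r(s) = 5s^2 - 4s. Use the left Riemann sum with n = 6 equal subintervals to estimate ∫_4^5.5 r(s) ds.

134.046875

Δs = (5.5 − 4)/6 = 0.25.
Left endpoints: 4, 4.25, 4.5, 4.75, 5, 5.25.
r(4) = 64, r(4.25) = 73.3125, r(4.5) = 83.25, r(4.75) = 93.8125, r(5) = 105, r(5.25) = 116.8125.
Sum = Δs · [r(4) + r(4.25) + r(4.5) + ...].
Sum = 134.046875.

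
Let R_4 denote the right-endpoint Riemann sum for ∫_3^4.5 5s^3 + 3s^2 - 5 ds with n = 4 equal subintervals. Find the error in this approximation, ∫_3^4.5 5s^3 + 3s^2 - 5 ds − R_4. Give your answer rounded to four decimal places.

Exact integral: ∫_3^4.5 f(s) ds = 467.953125.
R_4 ≈ 536.481445.
Error ≈ 467.953125 − 536.481445 ≈ -68.5283.

-68.5283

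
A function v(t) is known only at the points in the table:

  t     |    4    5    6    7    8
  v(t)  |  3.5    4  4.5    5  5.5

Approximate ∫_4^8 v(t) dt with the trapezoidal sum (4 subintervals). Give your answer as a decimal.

18

Δt = 1.
T_4 = (1/2)·[3.5 + 2·4 + 2·4.5 + 2·5 + 5.5] = 18.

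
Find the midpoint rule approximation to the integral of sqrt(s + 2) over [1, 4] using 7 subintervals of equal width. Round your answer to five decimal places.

Δs = (4 − 1)/7 = 3/7.
Midpoints: 17/14, 23/14, 29/14, 2.5, 41/14, 47/14, 53/14.
f(17/14) ≈ 1.79284, f(23/14) ≈ 1.90863, f(29/14) ≈ 2.01778, f(2.5) ≈ 2.12132, f(41/14) ≈ 2.22004, f(47/14) ≈ 2.31455, f(53/14) ≈ 2.40535.
Sum = Δs · [f(17/14) + f(23/14) + f(29/14) + ...].
Sum ≈ 6.33450.

6.33450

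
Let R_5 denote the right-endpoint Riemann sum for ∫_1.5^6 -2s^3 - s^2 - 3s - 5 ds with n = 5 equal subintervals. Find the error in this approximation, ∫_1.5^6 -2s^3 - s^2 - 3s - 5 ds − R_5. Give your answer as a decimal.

226.90125

Exact integral: ∫_1.5^6 f(s) ds = -789.46875.
R_5 = -1016.37.
Error = -789.46875 − (-1016.37) = 226.90125.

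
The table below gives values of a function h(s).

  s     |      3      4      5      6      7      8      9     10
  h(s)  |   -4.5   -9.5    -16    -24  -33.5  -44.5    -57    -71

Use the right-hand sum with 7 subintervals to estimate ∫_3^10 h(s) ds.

-255.5

Δs = 1.
Sum = 1·[(-9.5) + (-16) + (-24) + (-33.5) + (-44.5) + (-57) + (-71)] = -255.5.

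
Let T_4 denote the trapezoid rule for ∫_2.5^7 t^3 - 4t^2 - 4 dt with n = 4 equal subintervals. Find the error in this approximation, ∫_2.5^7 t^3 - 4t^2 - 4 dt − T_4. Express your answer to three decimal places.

Exact integral: ∫_2.5^7 f(t) dt = 135.984375.
T_4 ≈ 145.71387.
Error ≈ 135.984375 − 145.71387 ≈ -9.729.

-9.729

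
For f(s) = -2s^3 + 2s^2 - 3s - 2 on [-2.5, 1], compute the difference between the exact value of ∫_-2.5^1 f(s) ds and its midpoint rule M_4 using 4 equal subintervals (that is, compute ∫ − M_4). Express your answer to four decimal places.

Exact integral: ∫_-2.5^1 f(s) ds ≈ 30.989583.
M_4 ≈ 29.538086.
Error ≈ 30.989583 − 29.538086 ≈ 1.4515.

1.4515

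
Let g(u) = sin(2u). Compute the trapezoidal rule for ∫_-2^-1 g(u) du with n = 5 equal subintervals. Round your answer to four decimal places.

Δu = (-1 − (-2))/5 = 0.2.
g(-2) ≈ 0.7568, g(-1.8) ≈ 0.4425, g(-1.6) ≈ 0.0584, g(-1.4) ≈ -0.3350, g(-1.2) ≈ -0.6755, g(-1) ≈ -0.9093.
T_5 = (Δu/2)·[g(u_0) + 2g(u_1) + ... + 2g(u_{4}) + g(u_5)].
Sum ≈ -0.1172.

-0.1172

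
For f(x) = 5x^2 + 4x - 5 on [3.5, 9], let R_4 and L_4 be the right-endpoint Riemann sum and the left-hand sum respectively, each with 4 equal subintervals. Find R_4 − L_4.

R_4 = 1513.66015625.
L_4 = 1010.75390625.
R_4 − L_4 = 502.90625.

502.90625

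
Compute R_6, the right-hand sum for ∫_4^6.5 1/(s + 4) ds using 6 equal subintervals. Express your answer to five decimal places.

0.26583

Δs = (6.5 − 4)/6 = 5/12.
Right endpoints: 53/12, 29/6, 5.25, 17/3, 73/12, 6.5.
f(53/12) = 12/101, f(29/6) = 6/53, f(5.25) = 4/37, f(17/3) = 3/29, f(73/12) = 12/121, f(6.5) = 2/21.
Sum = Δs · [f(53/12) + f(29/6) + f(5.25) + ...].
Sum ≈ 0.26583.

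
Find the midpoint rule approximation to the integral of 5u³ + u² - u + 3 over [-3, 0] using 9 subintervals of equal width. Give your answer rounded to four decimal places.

-78.1528

Δu = (0 − (-3))/9 = 1/3.
Midpoints: -17/6, -2.5, -13/6, -11/6, -1.5, -7/6, -5/6, -0.5, -1/6.
f(-17/6) = -21571/216, f(-2.5) = -66.375, f(-13/6) = -8855/216, f(-11/6) = -4885/216, f(-1.5) = -10.125, f(-7/6) = -521/216, f(-5/6) = 353/216, f(-0.5) = 3.125, f(-1/6) = 685/216.
Sum = Δu · [f(-17/6) + f(-2.5) + f(-13/6) + ...].
Sum ≈ -78.1528.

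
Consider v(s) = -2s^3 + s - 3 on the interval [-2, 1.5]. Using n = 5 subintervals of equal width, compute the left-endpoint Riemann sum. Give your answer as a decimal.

Δs = (1.5 − (-2))/5 = 0.7.
Left endpoints: -2, -1.3, -0.6, 0.1, 0.8.
v(-2) = 11, v(-1.3) = 0.094, v(-0.6) = -3.168, v(0.1) = -2.902, v(0.8) = -3.224.
Sum = Δs · [v(-2) + v(-1.3) + v(-0.6) + v(0.1) + v(0.8)].
Sum = 1.26.

1.26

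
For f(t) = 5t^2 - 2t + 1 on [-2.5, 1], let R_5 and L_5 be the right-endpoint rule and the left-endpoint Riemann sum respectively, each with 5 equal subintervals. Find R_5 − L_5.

-23.275

R_5 = 26.25.
L_5 = 49.525.
R_5 − L_5 = -23.275.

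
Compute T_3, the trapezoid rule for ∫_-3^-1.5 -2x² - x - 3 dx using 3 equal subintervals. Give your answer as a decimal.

Δx = (-1.5 − (-3))/3 = 0.5.
f(-3) = -18, f(-2.5) = -13, f(-2) = -9, f(-1.5) = -6.
T_3 = (Δx/2)·[f(x_0) + 2f(x_1) + 2f(x_2) + f(x_3)].
Sum = -17.

-17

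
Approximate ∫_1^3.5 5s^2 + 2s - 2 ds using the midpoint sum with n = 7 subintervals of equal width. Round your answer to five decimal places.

75.90880

Δs = (3.5 − 1)/7 = 5/14.
Midpoints: 33/28, 43/28, 53/28, 2.25, 73/28, 83/28, 93/28.
f(33/28) = 5725/784, f(43/28) = 10085/784, f(53/28) = 15445/784, f(2.25) = 27.8125, f(73/28) = 29165/784, f(83/28) = 37525/784, f(93/28) = 46885/784.
Sum = Δs · [f(33/28) + f(43/28) + f(53/28) + ...].
Sum ≈ 75.90880.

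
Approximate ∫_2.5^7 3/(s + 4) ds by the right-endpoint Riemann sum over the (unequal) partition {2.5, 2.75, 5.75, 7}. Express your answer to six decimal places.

1.375097

Subinterval widths: 0.25, 3, 1.25.
Right endpoints: 2.75, 5.75, 7.
f(2.75) = 4/9, f(5.75) = 4/13, f(7) = 3/11.
Sum = Σ Δs_i · f(s_i).
Sum ≈ 1.375097.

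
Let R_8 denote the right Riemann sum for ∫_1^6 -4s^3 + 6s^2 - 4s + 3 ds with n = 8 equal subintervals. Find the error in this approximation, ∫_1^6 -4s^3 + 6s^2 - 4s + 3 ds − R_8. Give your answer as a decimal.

221.09375

Exact integral: ∫_1^6 f(s) ds = -920.
R_8 = -1141.09375.
Error = -920 − (-1141.09375) = 221.09375.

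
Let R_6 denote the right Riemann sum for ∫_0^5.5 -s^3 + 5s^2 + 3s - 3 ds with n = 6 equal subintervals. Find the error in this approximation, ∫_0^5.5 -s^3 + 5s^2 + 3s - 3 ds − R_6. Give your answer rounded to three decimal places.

Exact integral: ∫_0^5.5 f(s) ds ≈ 77.40104.
R_6 ≈ 75.52792.
Error ≈ 77.40104 − 75.52792 ≈ 1.873.

1.873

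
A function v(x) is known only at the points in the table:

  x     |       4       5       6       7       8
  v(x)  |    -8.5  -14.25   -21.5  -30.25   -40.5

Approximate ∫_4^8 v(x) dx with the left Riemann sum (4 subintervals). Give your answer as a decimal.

Δx = 1.
Sum = 1·[(-8.5) + (-14.25) + (-21.5) + (-30.25)] = -74.5.

-74.5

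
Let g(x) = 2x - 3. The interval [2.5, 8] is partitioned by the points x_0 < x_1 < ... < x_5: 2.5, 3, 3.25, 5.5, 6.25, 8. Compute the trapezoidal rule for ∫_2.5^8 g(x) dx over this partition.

Subinterval widths: 0.5, 0.25, 2.25, 0.75, 1.75.
g(2.5) = 2, g(3) = 3, g(3.25) = 3.5, g(5.5) = 8, g(6.25) = 9.5, g(8) = 13.
On each subinterval the trapezoid contributes (Δx_i/2)·[g(x_{i-1}) + g(x_i)].
Sum = 41.25.

41.25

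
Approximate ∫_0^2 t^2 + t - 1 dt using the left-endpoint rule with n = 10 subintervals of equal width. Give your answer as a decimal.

2.08

Δt = (2 − 0)/10 = 0.2.
Left endpoints: 0, 0.2, 0.4, 0.6, 0.8, 1, 1.2, 1.4, 1.6, 1.8.
f(0) = -1, f(0.2) = -0.76, f(0.4) = -0.44, f(0.6) = -0.04, f(0.8) = 0.44, f(1) = 1, f(1.2) = 1.64, f(1.4) = 2.36, f(1.6) = 3.16, f(1.8) = 4.04.
Sum = Δt · [f(0) + f(0.2) + f(0.4) + ...].
Sum = 2.08.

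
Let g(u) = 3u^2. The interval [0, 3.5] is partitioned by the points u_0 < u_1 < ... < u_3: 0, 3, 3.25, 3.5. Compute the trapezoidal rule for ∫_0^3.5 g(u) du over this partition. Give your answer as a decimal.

56.390625

Subinterval widths: 3, 0.25, 0.25.
g(0) = 0, g(3) = 27, g(3.25) = 31.6875, g(3.5) = 36.75.
On each subinterval the trapezoid contributes (Δu_i/2)·[g(u_{i-1}) + g(u_i)].
Sum = 56.390625.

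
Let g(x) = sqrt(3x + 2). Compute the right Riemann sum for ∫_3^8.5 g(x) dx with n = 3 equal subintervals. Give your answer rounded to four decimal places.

25.6602

Δx = (8.5 − 3)/3 = 11/6.
Right endpoints: 29/6, 20/3, 8.5.
g(29/6) ≈ 4.0620, g(20/3) ≈ 4.6904, g(8.5) ≈ 5.2440.
Sum = Δx · [g(29/6) + g(20/3) + g(8.5)].
Sum ≈ 25.6602.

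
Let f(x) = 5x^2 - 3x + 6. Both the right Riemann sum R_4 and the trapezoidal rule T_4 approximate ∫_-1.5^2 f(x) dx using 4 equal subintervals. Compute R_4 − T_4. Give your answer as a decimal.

R_4 = 38.80078125.
T_4 = 39.56640625.
R_4 − T_4 = -0.765625.

-0.765625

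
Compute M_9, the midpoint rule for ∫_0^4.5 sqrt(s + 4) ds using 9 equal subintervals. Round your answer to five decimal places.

11.18851

Δs = (4.5 − 0)/9 = 0.5.
Midpoints: 0.25, 0.75, 1.25, 1.75, 2.25, 2.75, 3.25, 3.75, 4.25.
f(0.25) ≈ 2.06155, f(0.75) ≈ 2.17945, f(1.25) ≈ 2.29129, f(1.75) ≈ 2.39792, f(2.25) ≈ 2.50000, f(2.75) ≈ 2.59808, f(3.25) ≈ 2.69258, f(3.75) ≈ 2.78388, f(4.25) ≈ 2.87228.
Sum = Δs · [f(0.25) + f(0.75) + f(1.25) + ...].
Sum ≈ 11.18851.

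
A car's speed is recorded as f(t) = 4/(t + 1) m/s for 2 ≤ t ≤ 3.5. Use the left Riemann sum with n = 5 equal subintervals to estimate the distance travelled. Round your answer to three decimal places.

1.690

Δt = (3.5 − 2)/5 = 0.3.
Left endpoints: 2, 2.3, 2.6, 2.9, 3.2.
f(2) = 4/3, f(2.3) = 40/33, f(2.6) = 10/9, f(2.9) = 40/39, f(3.2) = 20/21.
Sum = Δt · [f(2) + f(2.3) + f(2.6) + f(2.9) + f(3.2)].
Sum ≈ 1.690.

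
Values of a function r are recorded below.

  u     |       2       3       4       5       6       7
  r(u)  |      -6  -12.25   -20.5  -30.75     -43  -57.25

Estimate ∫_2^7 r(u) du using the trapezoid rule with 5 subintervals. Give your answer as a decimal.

-138.125

Δu = 1.
T_5 = (1/2)·[(-6) + 2·(-12.25) + 2·(-20.5) + 2·(-30.75) + 2·(-43) + (-57.25)] = -138.125.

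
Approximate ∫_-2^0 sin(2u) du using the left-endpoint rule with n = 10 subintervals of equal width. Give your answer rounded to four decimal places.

Δu = (0 − (-2))/10 = 0.2.
Left endpoints: -2, -1.8, -1.6, -1.4, -1.2, -1, -0.8, -0.6, -0.4, -0.2.
f(-2) ≈ 0.7568, f(-1.8) ≈ 0.4425, f(-1.6) ≈ 0.0584, f(-1.4) ≈ -0.3350, f(-1.2) ≈ -0.6755, f(-1) ≈ -0.9093, f(-0.8) ≈ -0.9996, f(-0.6) ≈ -0.9320, f(-0.4) ≈ -0.7174, f(-0.2) ≈ -0.3894.
Sum = Δu · [f(-2) + f(-1.8) + f(-1.6) + ...].
Sum ≈ -0.7401.

-0.7401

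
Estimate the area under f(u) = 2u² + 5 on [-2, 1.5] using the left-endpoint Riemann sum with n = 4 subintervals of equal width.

Δu = (1.5 − (-2))/4 = 0.875.
Left endpoints: -2, -1.125, -0.25, 0.625.
f(-2) = 13, f(-1.125) = 7.53125, f(-0.25) = 5.125, f(0.625) = 5.78125.
Sum = Δu · [f(-2) + f(-1.125) + f(-0.25) + f(0.625)].
Sum = 27.5078125.

27.5078125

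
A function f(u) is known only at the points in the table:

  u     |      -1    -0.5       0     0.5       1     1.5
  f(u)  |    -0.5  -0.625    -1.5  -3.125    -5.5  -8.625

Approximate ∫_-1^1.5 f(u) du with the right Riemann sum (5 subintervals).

Δu = 0.5.
Sum = 0.5·[(-0.625) + (-1.5) + (-3.125) + (-5.5) + (-8.625)] = -9.6875.

-9.6875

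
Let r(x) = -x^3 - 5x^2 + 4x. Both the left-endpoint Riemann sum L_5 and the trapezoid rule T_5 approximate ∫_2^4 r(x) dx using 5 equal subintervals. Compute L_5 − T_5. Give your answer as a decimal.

21.6

L_5 = -108.48.
T_5 = -130.08.
L_5 − T_5 = 21.6.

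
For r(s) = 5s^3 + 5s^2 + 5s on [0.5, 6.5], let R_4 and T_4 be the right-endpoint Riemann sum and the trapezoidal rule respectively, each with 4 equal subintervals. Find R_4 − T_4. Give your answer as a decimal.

R_4 = 4132.5.
T_4 = 2923.125.
R_4 − T_4 = 1209.375.

1209.375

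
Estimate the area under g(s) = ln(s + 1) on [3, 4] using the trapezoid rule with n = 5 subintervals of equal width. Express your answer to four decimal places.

Δs = (4 − 3)/5 = 0.2.
g(3) ≈ 1.3863, g(3.2) ≈ 1.4351, g(3.4) ≈ 1.4816, g(3.6) ≈ 1.5261, g(3.8) ≈ 1.5686, g(4) ≈ 1.6094.
T_5 = (Δs/2)·[g(s_0) + 2g(s_1) + ... + 2g(s_{4}) + g(s_5)].
Sum ≈ 1.5018.

1.5018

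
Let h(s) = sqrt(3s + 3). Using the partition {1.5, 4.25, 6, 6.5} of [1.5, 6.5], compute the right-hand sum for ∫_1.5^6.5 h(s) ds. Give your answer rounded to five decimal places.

Subinterval widths: 2.75, 1.75, 0.5.
Right endpoints: 4.25, 6, 6.5.
h(4.25) ≈ 3.96863, h(6) ≈ 4.58258, h(6.5) ≈ 4.74342.
Sum = Σ Δs_i · h(s_i).
Sum ≈ 21.30494.

21.30494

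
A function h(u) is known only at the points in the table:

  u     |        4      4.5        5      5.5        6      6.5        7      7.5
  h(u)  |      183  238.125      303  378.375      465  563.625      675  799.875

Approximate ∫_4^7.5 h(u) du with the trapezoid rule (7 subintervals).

1557.28125

Δu = 0.5.
T_7 = (0.5/2)·[183 + 2·238.125 + 2·303 + 2·378.375 + 2·465 + 2·563.625 + 2·675 + 799.875] = 1557.28125.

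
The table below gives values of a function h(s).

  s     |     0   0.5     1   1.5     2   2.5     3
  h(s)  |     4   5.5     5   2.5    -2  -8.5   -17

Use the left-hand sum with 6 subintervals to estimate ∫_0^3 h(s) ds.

3.25

Δs = 0.5.
Sum = 0.5·[4 + 5.5 + 5 + 2.5 + (-2) + (-8.5)] = 3.25.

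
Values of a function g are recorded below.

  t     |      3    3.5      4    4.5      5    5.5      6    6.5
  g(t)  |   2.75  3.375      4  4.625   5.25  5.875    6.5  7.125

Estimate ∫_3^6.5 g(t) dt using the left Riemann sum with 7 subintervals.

16.1875

Δt = 0.5.
Sum = 0.5·[2.75 + 3.375 + 4 + 4.625 + 5.25 + 5.875 + 6.5] = 16.1875.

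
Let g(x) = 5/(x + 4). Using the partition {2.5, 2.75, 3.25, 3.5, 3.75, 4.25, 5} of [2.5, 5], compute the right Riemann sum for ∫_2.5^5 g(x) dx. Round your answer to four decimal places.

1.5777

Subinterval widths: 0.25, 0.5, 0.25, 0.25, 0.5, 0.75.
Right endpoints: 2.75, 3.25, 3.5, 3.75, 4.25, 5.
g(2.75) = 20/27, g(3.25) = 20/29, g(3.5) = 2/3, g(3.75) = 20/31, g(4.25) = 20/33, g(5) = 5/9.
Sum = Σ Δx_i · g(x_i).
Sum ≈ 1.5777.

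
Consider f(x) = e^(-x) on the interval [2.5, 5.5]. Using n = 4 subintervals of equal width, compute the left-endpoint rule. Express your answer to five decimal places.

0.11087

Δx = (5.5 − 2.5)/4 = 0.75.
Left endpoints: 2.5, 3.25, 4, 4.75.
f(2.5) ≈ 0.08208, f(3.25) ≈ 0.03877, f(4) ≈ 0.01832, f(4.75) ≈ 0.00865.
Sum = Δx · [f(2.5) + f(3.25) + f(4) + f(4.75)].
Sum ≈ 0.11087.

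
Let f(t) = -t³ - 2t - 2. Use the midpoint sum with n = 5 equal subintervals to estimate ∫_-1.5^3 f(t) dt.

-34.0509375

Δt = (3 − (-1.5))/5 = 0.9.
Midpoints: -1.05, -0.15, 0.75, 1.65, 2.55.
f(-1.05) = 1.257625, f(-0.15) = -1.696625, f(0.75) = -3.921875, f(1.65) = -9.792125, f(2.55) = -23.681375.
Sum = Δt · [f(-1.05) + f(-0.15) + f(0.75) + f(1.65) + f(2.55)].
Sum = -34.0509375.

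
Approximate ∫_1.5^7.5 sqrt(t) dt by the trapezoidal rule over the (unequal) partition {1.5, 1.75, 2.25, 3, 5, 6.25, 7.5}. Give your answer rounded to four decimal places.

12.4385

Subinterval widths: 0.25, 0.5, 0.75, 2, 1.25, 1.25.
f(1.5) ≈ 1.2247, f(1.75) ≈ 1.3229, f(2.25) ≈ 1.5000, f(3) ≈ 1.7321, f(5) ≈ 2.2361, f(6.25) ≈ 2.5000, f(7.5) ≈ 2.7386.
On each subinterval the trapezoid contributes (Δt_i/2)·[f(t_{i-1}) + f(t_i)].
Sum ≈ 12.4385.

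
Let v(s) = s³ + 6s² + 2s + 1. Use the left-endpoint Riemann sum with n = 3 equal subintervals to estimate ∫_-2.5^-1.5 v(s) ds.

Δs = (-1.5 − (-2.5))/3 = 1/3.
Left endpoints: -2.5, -13/6, -11/6.
v(-2.5) = 17.875, v(-13/6) = 3167/216, v(-11/6) = 2449/216.
Sum = Δs · [v(-2.5) + v(-13/6) + v(-11/6)].
Sum = 14.625.

14.625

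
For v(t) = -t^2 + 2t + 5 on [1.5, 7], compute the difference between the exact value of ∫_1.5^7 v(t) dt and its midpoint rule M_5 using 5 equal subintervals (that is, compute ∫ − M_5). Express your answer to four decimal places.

Exact integral: ∫_1.5^7 v(t) dt ≈ -38.958333.
M_5 = -38.40375.
Error ≈ -38.958333 − (-38.40375) ≈ -0.5546.

-0.5546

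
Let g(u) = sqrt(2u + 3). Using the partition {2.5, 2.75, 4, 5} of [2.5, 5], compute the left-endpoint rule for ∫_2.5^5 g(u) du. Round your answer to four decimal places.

Subinterval widths: 0.25, 1.25, 1.
Left endpoints: 2.5, 2.75, 4.
g(2.5) ≈ 2.8284, g(2.75) ≈ 2.9155, g(4) ≈ 3.3166.
Sum = Σ Δu_i · g(u_i).
Sum ≈ 7.6681.

7.6681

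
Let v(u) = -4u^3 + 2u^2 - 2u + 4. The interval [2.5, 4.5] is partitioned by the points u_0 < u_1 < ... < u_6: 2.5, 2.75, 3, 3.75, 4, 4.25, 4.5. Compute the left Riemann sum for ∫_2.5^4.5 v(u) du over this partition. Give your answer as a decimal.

Subinterval widths: 0.25, 0.25, 0.75, 0.25, 0.25, 0.25.
Left endpoints: 2.5, 2.75, 3, 3.75, 4, 4.25.
v(2.5) = -51, v(2.75) = -69.5625, v(3) = -92, v(3.75) = -186.3125, v(4) = -228, v(4.25) = -275.4375.
Sum = Σ Δu_i · v(u_i).
Sum = -271.578125.

-271.578125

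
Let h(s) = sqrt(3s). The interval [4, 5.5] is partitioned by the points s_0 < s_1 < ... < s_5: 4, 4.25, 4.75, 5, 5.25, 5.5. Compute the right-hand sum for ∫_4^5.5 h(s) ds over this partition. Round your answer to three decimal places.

5.756

Subinterval widths: 0.25, 0.5, 0.25, 0.25, 0.25.
Right endpoints: 4.25, 4.75, 5, 5.25, 5.5.
h(4.25) ≈ 3.571, h(4.75) ≈ 3.775, h(5) ≈ 3.873, h(5.25) ≈ 3.969, h(5.5) ≈ 4.062.
Sum = Σ Δs_i · h(s_i).
Sum ≈ 5.756.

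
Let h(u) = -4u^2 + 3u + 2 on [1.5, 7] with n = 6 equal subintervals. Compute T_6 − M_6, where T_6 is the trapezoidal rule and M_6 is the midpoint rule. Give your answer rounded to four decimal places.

T_6 ≈ -374.789352.
M_6 ≈ -370.167824.
T_6 − M_6 ≈ -4.6215.

-4.6215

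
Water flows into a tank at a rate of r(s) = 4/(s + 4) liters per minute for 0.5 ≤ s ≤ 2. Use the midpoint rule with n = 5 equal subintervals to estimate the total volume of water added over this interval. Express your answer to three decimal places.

1.150

Δs = (2 − 0.5)/5 = 0.3.
Midpoints: 0.65, 0.95, 1.25, 1.55, 1.85.
r(0.65) = 80/93, r(0.95) = 80/99, r(1.25) = 16/21, r(1.55) = 80/111, r(1.85) = 80/117.
Sum = Δs · [r(0.65) + r(0.95) + r(1.25) + r(1.55) + r(1.85)].
Sum ≈ 1.150.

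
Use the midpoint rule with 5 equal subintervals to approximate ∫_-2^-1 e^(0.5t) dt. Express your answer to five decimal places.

0.47710

Δt = (-1 − (-2))/5 = 0.2.
Midpoints: -1.9, -1.7, -1.5, -1.3, -1.1.
f(-1.9) ≈ 0.38674, f(-1.7) ≈ 0.42741, f(-1.5) ≈ 0.47237, f(-1.3) ≈ 0.52205, f(-1.1) ≈ 0.57695.
Sum = Δt · [f(-1.9) + f(-1.7) + f(-1.5) + f(-1.3) + f(-1.1)].
Sum ≈ 0.47710.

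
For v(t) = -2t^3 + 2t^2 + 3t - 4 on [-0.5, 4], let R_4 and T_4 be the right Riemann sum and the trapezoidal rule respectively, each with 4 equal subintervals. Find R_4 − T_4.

-46.828125

R_4 ≈ -134.4902344.
T_4 ≈ -87.6621094.
R_4 − T_4 = -46.828125.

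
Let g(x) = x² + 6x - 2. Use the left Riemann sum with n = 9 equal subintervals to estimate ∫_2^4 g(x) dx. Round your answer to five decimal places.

48.01646

Δx = (4 − 2)/9 = 2/9.
Left endpoints: 2, 20/9, 22/9, 8/3, 26/9, 28/9, 10/3, 32/9, 34/9.
g(2) = 14, g(20/9) = 1318/81, g(22/9) = 1510/81, g(8/3) = 190/9, g(26/9) = 1918/81, g(28/9) = 2134/81, g(10/3) = 262/9, g(32/9) = 2590/81, g(34/9) = 2830/81.
Sum = Δx · [g(2) + g(20/9) + g(22/9) + ...].
Sum ≈ 48.01646.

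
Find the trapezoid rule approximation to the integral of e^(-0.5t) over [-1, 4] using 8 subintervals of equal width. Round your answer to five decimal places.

Δt = (4 − (-1))/8 = 0.625.
f(-1) ≈ 1.64872, f(-0.375) ≈ 1.20623, f(0.25) ≈ 0.88250, f(0.875) ≈ 0.64565, f(1.5) ≈ 0.47237, f(2.125) ≈ 0.34559, f(2.75) ≈ 0.25284, f(3.375) ≈ 0.18498, f(4) ≈ 0.13534.
T_8 = (Δt/2)·[f(t_0) + 2f(t_1) + ... + 2f(t_{7}) + f(t_8)].
Sum ≈ 3.05136.

3.05136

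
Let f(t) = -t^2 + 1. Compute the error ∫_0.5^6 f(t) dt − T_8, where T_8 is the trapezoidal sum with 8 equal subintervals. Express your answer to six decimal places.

Exact integral: ∫_0.5^6 f(t) dt ≈ -66.45833333.
T_8 ≈ -66.89160156.
Error ≈ -66.45833333 − (-66.89160156) ≈ 0.433268.

0.433268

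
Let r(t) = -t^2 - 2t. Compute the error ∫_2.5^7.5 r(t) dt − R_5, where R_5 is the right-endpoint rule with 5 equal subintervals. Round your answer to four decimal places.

30.8333

Exact integral: ∫_2.5^7.5 r(t) dt ≈ -185.416667.
R_5 = -216.25.
Error ≈ -185.416667 − (-216.25) ≈ 30.8333.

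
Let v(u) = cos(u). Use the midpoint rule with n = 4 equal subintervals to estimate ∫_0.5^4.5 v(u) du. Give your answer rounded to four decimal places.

Δu = (4.5 − 0.5)/4 = 1.
Midpoints: 1, 2, 3, 4.
v(1) ≈ 0.5403, v(2) ≈ -0.4161, v(3) ≈ -0.9900, v(4) ≈ -0.6536.
Sum = Δu · [v(1) + v(2) + v(3) + v(4)].
Sum ≈ -1.5195.

-1.5195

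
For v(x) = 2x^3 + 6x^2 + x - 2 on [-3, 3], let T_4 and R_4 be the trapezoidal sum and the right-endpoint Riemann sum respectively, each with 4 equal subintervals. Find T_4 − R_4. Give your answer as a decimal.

-85.5

T_4 = 109.5.
R_4 = 195.
T_4 − R_4 = -85.5.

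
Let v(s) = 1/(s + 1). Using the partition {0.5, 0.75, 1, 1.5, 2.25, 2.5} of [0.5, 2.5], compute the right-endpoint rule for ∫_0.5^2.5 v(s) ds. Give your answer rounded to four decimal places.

0.7701

Subinterval widths: 0.25, 0.25, 0.5, 0.75, 0.25.
Right endpoints: 0.75, 1, 1.5, 2.25, 2.5.
v(0.75) = 4/7, v(1) = 0.5, v(1.5) = 0.4, v(2.25) = 4/13, v(2.5) = 2/7.
Sum = Σ Δs_i · v(s_i).
Sum ≈ 0.7701.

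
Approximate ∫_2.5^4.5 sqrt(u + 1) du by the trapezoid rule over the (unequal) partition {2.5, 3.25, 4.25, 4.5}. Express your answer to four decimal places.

4.2306

Subinterval widths: 0.75, 1, 0.25.
f(2.5) ≈ 1.8708, f(3.25) ≈ 2.0616, f(4.25) ≈ 2.2913, f(4.5) ≈ 2.3452.
On each subinterval the trapezoid contributes (Δu_i/2)·[f(u_{i-1}) + f(u_i)].
Sum ≈ 4.2306.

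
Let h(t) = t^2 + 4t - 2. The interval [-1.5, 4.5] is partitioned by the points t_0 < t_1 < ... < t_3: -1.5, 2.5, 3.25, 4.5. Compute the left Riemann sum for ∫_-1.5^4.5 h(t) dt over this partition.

14.640625

Subinterval widths: 4, 0.75, 1.25.
Left endpoints: -1.5, 2.5, 3.25.
h(-1.5) = -5.75, h(2.5) = 14.25, h(3.25) = 21.5625.
Sum = Σ Δt_i · h(t_i).
Sum = 14.640625.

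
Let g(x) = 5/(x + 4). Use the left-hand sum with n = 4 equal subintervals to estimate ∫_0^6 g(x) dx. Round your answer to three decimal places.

5.192

Δx = (6 − 0)/4 = 1.5.
Left endpoints: 0, 1.5, 3, 4.5.
g(0) = 1.25, g(1.5) = 10/11, g(3) = 5/7, g(4.5) = 10/17.
Sum = Δx · [g(0) + g(1.5) + g(3) + g(4.5)].
Sum ≈ 5.192.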